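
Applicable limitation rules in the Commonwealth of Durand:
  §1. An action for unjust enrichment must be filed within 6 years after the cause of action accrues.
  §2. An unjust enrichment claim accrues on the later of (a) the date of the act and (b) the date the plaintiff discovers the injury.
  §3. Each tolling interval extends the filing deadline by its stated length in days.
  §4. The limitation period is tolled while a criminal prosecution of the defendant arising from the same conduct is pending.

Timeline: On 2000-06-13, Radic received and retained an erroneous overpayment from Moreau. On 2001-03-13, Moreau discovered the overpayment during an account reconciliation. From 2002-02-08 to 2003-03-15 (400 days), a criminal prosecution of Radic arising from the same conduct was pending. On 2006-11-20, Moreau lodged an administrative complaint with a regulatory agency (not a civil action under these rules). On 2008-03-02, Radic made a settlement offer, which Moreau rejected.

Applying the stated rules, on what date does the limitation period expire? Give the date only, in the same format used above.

The claim accrued on 2001-03-13 — the later of the 2000-06-13 act and the 2001-03-13 discovery.
6 years from 2001-03-13 is 2007-03-13.
The pending criminal prosecution from 2002-02-08 to 2003-03-15 tolled the period for 400 days, extending the deadline to 2008-04-16.
Nothing else in the chronology tolls or restarts the period.

2008-04-16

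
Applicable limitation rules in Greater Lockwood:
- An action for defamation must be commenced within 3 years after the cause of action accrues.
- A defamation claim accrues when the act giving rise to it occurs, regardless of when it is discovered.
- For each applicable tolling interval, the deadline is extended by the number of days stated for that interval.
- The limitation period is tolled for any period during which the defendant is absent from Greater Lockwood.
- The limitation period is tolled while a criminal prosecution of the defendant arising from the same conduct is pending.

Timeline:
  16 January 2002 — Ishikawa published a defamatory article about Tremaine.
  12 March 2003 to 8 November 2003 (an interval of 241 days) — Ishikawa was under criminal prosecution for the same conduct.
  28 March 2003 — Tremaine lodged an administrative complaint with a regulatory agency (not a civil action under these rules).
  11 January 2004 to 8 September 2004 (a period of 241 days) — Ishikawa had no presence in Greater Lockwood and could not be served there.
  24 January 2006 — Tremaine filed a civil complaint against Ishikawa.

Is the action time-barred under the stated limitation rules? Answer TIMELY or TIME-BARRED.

TIMELY

The claim accrued on 16 January 2002, when the wrongful act occurred.
Adding the 3 years base period to 16 January 2002 gives a deadline of 16 January 2005, before any tolling.
The period was tolled for 241 days by the pending criminal prosecution (12 March 2003 to 8 November 2003), pushing the deadline to 14 September 2005.
The period was tolled for 241 days by the defendant's absence from the jurisdiction (11 January 2004 to 8 September 2004), pushing the deadline to 13 May 2006.
Nothing else in the chronology tolls or restarts the period.
The 24 January 2006 filing precedes the 13 May 2006 deadline; the claim is timely.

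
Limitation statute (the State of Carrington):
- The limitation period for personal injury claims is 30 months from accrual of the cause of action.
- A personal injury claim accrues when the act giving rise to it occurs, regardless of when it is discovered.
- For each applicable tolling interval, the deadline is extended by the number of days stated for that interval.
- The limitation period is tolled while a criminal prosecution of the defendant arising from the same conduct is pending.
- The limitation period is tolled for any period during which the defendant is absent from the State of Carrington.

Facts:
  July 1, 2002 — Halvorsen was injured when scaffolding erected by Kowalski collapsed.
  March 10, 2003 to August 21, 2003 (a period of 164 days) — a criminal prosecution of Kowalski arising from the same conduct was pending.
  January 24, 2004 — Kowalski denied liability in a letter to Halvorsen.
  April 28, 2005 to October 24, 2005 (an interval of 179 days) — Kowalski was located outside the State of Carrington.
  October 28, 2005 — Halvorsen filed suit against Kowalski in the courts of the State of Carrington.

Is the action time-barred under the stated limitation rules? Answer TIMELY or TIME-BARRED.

TIMELY

The limitation period began to run on July 1, 2002.
The untolled deadline — 30 months after July 1, 2002 — is January 1, 2005.
Because the pending criminal prosecution ran from March 10, 2003 to August 21, 2003, the deadline is extended by 164 days to June 14, 2005.
Because the defendant's absence from the jurisdiction ran from April 28, 2005 to October 24, 2005, the deadline is extended by 179 days to December 10, 2005.
The other events in the timeline have no effect on the limitation period under the stated rules.
Halvorsen filed on October 28, 2005, before the December 10, 2005 deadline, so the action is timely.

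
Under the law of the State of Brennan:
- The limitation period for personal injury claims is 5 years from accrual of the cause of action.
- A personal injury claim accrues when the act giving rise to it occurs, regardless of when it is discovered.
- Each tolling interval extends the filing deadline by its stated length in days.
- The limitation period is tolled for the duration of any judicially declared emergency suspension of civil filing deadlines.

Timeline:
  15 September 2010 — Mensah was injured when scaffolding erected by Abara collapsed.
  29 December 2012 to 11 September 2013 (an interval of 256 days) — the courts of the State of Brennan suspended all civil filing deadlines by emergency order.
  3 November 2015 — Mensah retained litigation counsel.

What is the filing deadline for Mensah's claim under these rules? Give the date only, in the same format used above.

28 May 2016

The limitation period began to run on 15 September 2010.
The untolled deadline — 5 years after 15 September 2010 — is 15 September 2015.
Because the emergency suspension of filing deadlines ran from 29 December 2012 to 11 September 2013, the deadline is extended by 256 days to 28 May 2016.
The other events in the timeline have no effect on the limitation period under the stated rules.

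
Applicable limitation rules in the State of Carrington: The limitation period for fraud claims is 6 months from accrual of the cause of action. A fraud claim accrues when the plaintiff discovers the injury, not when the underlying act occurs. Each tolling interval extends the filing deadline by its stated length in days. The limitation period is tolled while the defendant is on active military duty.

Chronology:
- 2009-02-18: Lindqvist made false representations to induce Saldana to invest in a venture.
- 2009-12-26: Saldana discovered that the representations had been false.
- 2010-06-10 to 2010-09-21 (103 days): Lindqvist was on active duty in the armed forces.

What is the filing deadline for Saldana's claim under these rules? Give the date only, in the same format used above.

2010-10-07

The claim did not accrue until Saldana discovered the injury on 2009-12-26; the 2009-02-18 act date does not start the clock under the stated rule.
Adding the 6 months base period to 2009-12-26 gives a deadline of 2010-06-26, before any tolling.
The defendant's active military service from 2010-06-10 to 2010-09-21 tolled the period for 103 days, extending the deadline to 2010-10-07.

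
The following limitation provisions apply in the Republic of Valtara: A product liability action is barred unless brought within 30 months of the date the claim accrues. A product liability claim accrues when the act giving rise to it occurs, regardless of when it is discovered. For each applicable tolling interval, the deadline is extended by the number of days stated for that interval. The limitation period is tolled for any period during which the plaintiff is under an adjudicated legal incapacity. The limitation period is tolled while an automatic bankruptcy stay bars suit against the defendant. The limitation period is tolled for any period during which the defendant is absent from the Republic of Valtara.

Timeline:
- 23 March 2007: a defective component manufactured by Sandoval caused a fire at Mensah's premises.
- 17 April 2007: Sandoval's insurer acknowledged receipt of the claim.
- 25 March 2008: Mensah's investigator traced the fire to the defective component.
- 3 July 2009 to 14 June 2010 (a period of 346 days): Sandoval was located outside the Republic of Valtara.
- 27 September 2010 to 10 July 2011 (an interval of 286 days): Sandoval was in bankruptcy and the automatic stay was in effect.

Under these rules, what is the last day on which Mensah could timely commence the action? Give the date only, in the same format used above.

4 September 2010

Because the rule ties accrual to occurrence, the claim accrued on 23 March 2007, not on the 25 March 2008 discovery date.
The untolled deadline — 30 months after 23 March 2007 — is 23 September 2009.
The defendant's absence from the jurisdiction from 3 July 2009 to 14 June 2010 tolled the period for 346 days, extending the deadline to 4 September 2010.
The automatic bankruptcy stay starting 27 September 2010 came too late — the period had run on 4 September 2010 — and so does not extend the deadline.
None of the other events listed affects the running of the period under the stated rules.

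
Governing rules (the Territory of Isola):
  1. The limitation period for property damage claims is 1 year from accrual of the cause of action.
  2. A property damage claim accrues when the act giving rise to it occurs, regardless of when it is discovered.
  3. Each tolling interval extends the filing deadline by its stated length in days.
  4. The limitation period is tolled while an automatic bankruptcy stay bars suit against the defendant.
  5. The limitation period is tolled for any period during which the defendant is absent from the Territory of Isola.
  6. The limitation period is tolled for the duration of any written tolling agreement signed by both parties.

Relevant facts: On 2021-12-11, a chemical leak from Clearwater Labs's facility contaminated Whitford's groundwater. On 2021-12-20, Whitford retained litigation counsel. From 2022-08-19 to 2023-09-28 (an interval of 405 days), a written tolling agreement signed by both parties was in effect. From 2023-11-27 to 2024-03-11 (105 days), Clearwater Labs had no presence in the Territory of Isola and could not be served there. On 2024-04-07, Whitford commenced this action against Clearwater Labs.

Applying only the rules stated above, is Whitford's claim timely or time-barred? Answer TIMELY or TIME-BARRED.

TIMELY

The claim accrued on 2021-12-11, when the wrongful act occurred.
Adding the 1 year base period to 2021-12-11 gives a deadline of 2022-12-11, before any tolling.
Because the written tolling agreement ran from 2022-08-19 to 2023-09-28, the deadline is extended by 405 days to 2024-01-20.
The period was tolled for 105 days by the defendant's absence from the jurisdiction (2023-11-27 to 2024-03-11), pushing the deadline to 2024-05-04.
None of the other events listed affects the running of the period under the stated rules.
Filing on 2024-04-07 beat the 2024-05-04 deadline — the action is timely.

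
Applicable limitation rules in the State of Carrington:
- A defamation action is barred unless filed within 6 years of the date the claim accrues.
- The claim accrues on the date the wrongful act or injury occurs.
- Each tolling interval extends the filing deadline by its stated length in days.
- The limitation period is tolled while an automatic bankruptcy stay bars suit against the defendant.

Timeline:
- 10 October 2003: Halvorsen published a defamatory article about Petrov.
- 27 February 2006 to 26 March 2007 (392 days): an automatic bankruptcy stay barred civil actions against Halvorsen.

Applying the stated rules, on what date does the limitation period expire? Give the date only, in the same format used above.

The limitation period began to run on 10 October 2003.
Adding the 6 years base period to 10 October 2003 gives a deadline of 10 October 2009, before any tolling.
Because the automatic bankruptcy stay ran from 27 February 2006 to 26 March 2007, the deadline is extended by 392 days to 6 November 2010.

6 November 2010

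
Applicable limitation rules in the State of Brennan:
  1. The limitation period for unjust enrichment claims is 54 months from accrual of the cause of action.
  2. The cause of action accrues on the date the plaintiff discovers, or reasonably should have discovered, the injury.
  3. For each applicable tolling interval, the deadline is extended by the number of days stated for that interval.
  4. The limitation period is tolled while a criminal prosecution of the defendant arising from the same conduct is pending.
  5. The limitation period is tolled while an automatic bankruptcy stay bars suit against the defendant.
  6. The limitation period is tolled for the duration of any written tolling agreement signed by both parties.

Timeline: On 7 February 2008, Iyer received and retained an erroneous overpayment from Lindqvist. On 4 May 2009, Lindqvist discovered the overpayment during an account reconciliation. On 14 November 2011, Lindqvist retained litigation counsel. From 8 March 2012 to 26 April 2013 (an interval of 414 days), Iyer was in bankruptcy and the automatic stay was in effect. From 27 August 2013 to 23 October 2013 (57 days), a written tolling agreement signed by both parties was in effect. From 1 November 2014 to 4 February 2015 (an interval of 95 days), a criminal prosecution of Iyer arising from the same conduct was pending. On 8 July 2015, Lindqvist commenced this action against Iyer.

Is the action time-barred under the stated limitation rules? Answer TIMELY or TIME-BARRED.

Under the discovery rule, the claim accrued on 4 May 2009, when Lindqvist discovered the injury — not on the 7 February 2008 date of the underlying act.
Adding the 54 months base period to 4 May 2009 gives a deadline of 4 November 2013, before any tolling.
The period was tolled for 414 days by the automatic bankruptcy stay (8 March 2012 to 26 April 2013), pushing the deadline to 23 December 2014.
Because the written tolling agreement ran from 27 August 2013 to 23 October 2013, the deadline is extended by 57 days to 18 February 2015.
The period was tolled for 95 days by the pending criminal prosecution (1 November 2014 to 4 February 2015), pushing the deadline to 24 May 2015.
The other events in the timeline have no effect on the limitation period under the stated rules.
The 8 July 2015 filing falls after the 24 May 2015 deadline; the claim is time-barred.

TIME-BARRED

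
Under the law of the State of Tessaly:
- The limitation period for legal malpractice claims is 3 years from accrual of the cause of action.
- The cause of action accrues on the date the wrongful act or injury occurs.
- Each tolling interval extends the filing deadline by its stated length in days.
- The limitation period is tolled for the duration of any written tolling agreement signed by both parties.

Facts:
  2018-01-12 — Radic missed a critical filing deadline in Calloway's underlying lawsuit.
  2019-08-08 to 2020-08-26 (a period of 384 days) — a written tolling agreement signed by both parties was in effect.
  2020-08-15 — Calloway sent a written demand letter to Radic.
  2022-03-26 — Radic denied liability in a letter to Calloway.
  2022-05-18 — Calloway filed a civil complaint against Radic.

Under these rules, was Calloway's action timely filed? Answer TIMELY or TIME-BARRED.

TIME-BARRED

The limitation period began to run on 2018-01-12.
Adding the 3 years base period to 2018-01-12 gives a deadline of 2021-01-12, before any tolling.
The written tolling agreement from 2019-08-08 to 2020-08-26 tolled the period for 384 days, extending the deadline to 2022-01-31.
Nothing else in the chronology tolls or restarts the period.
The 2022-05-18 filing falls after the 2022-01-31 deadline; the claim is time-barred.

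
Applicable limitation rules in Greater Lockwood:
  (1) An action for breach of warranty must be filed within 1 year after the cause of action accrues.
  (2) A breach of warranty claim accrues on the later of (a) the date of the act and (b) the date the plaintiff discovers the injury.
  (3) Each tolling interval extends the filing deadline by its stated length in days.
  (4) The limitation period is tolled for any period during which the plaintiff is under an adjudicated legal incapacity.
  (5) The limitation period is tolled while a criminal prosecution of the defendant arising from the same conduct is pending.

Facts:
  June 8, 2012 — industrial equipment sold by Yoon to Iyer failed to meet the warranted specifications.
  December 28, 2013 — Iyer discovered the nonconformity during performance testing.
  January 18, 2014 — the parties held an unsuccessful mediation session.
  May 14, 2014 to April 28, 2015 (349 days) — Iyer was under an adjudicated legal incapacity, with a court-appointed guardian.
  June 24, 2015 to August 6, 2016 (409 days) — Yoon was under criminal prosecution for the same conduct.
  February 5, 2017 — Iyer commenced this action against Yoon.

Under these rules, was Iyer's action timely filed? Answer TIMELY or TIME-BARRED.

Because discovery on December 28, 2013 post-dates the June 8, 2012 act, accrual under the later-of rule falls on December 28, 2013.
The untolled deadline — 1 year after December 28, 2013 — is December 28, 2014.
The period was tolled for 349 days by the plaintiff's legal incapacity (May 14, 2014 to April 28, 2015), pushing the deadline to December 12, 2015.
The period was tolled for 409 days by the pending criminal prosecution (June 24, 2015 to August 6, 2016), pushing the deadline to January 24, 2017.
Nothing else in the chronology tolls or restarts the period.
The February 5, 2017 filing falls after the January 24, 2017 deadline; the claim is time-barred.

TIME-BARRED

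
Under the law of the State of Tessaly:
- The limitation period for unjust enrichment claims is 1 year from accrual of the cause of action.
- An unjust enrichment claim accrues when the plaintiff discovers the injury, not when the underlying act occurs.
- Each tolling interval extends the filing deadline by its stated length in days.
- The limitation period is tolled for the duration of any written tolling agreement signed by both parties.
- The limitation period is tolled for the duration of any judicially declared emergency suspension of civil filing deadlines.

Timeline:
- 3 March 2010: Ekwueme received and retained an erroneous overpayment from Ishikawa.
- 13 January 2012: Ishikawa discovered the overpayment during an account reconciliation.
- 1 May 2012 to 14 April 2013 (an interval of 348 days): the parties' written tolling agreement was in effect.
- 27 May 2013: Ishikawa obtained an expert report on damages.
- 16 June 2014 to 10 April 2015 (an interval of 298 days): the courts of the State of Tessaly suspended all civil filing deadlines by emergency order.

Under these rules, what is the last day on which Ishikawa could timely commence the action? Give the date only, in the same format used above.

27 December 2013

Under the discovery rule, the claim accrued on 13 January 2012, when Ishikawa discovered the injury — not on the 3 March 2010 date of the underlying act.
The untolled deadline — 1 year after 13 January 2012 — is 13 January 2013.
The written tolling agreement from 1 May 2012 to 14 April 2013 tolled the period for 348 days, extending the deadline to 27 December 2013.
The emergency suspension of filing deadlines from 16 June 2014 to 10 April 2015 began after the period had already run on 27 December 2013, so it has no tolling effect.
The other events in the timeline have no effect on the limitation period under the stated rules.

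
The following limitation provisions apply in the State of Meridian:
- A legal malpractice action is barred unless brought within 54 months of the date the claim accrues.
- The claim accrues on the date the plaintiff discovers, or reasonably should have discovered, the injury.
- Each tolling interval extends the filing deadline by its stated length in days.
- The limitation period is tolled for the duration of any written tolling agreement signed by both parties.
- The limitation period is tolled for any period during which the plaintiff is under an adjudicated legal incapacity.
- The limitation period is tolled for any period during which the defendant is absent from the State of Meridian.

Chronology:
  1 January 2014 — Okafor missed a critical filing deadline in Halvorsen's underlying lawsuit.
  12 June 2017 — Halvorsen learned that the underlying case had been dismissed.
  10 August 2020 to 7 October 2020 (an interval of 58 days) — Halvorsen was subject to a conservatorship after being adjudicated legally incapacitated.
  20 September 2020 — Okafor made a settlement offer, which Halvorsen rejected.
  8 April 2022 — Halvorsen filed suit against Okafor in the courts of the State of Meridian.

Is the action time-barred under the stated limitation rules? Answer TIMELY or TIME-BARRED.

The claim did not accrue until Halvorsen discovered the injury on 12 June 2017; the 1 January 2014 act date does not start the clock under the stated rule.
The untolled deadline — 54 months after 12 June 2017 — is 12 December 2021.
The plaintiff's legal incapacity from 10 August 2020 to 7 October 2020 tolled the period for 58 days, extending the deadline to 8 February 2022.
The other events in the timeline have no effect on the limitation period under the stated rules.
Filing on 8 April 2022 missed the 8 February 2022 deadline — the action is time-barred.

TIME-BARRED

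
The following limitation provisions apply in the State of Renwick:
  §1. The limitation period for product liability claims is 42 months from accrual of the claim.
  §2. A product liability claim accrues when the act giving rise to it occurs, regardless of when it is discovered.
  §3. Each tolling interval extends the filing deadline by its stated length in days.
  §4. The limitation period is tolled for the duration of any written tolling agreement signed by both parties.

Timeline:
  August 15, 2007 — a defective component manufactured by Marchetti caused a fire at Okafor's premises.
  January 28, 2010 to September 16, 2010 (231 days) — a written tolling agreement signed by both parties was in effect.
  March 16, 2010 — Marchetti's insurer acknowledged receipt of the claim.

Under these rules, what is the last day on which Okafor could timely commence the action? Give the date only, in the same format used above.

The claim accrued on August 15, 2007, the date of the act.
The untolled deadline — 42 months after August 15, 2007 — is February 15, 2011.
The written tolling agreement from January 28, 2010 to September 16, 2010 tolled the period for 231 days, extending the deadline to October 4, 2011.
None of the other events listed affects the running of the period under the stated rules.

October 4, 2011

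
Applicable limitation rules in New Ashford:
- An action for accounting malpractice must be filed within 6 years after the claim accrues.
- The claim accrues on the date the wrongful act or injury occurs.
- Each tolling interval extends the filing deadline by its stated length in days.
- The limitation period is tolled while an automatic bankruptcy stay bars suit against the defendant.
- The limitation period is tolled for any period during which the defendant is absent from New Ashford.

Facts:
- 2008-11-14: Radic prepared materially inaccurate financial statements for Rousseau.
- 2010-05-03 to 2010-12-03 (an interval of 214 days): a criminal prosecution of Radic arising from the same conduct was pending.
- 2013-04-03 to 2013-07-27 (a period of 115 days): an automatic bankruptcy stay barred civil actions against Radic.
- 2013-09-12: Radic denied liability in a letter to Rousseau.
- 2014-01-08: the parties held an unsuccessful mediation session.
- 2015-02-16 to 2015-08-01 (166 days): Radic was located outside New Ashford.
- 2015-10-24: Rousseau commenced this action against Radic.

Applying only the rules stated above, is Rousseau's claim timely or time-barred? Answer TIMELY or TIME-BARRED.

TIME-BARRED

The claim accrued on 2008-11-14, when the wrongful act occurred.
The untolled deadline — 6 years after 2008-11-14 — is 2014-11-14.
Because the automatic bankruptcy stay ran from 2013-04-03 to 2013-07-27, the deadline is extended by 115 days to 2015-03-09.
The defendant's absence from the jurisdiction from 2015-02-16 to 2015-08-01 tolled the period for 166 days, extending the deadline to 2015-08-22.
No stated provision tolls the period for a criminal prosecution, so the interval from 2010-05-03 to 2010-12-03 has no effect on the deadline.
Nothing else in the chronology tolls or restarts the period.
Rousseau filed on 2015-10-24, after the 2015-08-22 deadline, so the action is time-barred.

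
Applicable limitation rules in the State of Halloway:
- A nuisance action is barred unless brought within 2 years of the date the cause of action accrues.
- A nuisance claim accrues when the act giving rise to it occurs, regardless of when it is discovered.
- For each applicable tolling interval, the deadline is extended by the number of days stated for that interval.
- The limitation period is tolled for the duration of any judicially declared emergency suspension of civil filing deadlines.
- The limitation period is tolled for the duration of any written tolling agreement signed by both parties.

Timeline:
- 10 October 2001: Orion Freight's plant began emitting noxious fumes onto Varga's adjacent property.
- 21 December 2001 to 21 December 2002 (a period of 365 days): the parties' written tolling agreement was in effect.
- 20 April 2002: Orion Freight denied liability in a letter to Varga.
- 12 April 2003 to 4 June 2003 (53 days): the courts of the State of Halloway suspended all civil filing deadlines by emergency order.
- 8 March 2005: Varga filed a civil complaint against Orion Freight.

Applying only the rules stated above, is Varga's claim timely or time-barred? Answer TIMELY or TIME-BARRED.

The cause of action accrued on 10 October 2001, the date of the act.
The untolled deadline — 2 years after 10 October 2001 — is 10 October 2003.
The period was tolled for 365 days by the written tolling agreement (21 December 2001 to 21 December 2002), pushing the deadline to 9 October 2004.
Because the emergency suspension of filing deadlines ran from 12 April 2003 to 4 June 2003, the deadline is extended by 53 days to 1 December 2004.
Nothing else in the chronology tolls or restarts the period.
The 8 March 2005 filing falls after the 1 December 2004 deadline; the claim is time-barred.

TIME-BARRED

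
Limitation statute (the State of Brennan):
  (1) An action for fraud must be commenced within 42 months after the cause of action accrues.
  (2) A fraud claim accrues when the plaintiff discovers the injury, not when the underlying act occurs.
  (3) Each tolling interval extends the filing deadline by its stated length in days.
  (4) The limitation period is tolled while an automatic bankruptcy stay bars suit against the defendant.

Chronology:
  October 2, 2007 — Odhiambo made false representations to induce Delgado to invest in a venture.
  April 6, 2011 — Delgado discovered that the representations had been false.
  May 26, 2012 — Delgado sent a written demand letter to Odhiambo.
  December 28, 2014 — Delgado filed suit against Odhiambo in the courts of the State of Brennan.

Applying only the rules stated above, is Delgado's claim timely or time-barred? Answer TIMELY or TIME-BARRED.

TIME-BARRED

Under the discovery rule, the claim accrued on April 6, 2011, when Delgado discovered the injury — not on the October 2, 2007 date of the underlying act.
The untolled deadline — 42 months after April 6, 2011 — is October 6, 2014.
The other events in the timeline have no effect on the limitation period under the stated rules.
Filing on December 28, 2014 missed the October 6, 2014 deadline — the action is time-barred.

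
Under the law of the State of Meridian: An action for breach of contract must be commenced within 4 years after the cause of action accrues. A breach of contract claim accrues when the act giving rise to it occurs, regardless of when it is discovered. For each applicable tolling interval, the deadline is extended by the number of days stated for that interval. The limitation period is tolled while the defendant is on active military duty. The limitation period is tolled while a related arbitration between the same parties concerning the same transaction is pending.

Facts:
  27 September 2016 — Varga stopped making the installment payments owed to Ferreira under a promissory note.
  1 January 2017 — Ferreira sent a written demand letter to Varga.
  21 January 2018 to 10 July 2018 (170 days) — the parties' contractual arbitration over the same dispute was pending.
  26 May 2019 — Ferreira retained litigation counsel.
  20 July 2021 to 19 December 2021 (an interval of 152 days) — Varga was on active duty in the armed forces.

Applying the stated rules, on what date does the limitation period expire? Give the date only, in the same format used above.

The limitation period began to run on 27 September 2016.
4 years from 27 September 2016 is 27 September 2020.
Because the pending related arbitration ran from 21 January 2018 to 10 July 2018, the deadline is extended by 170 days to 16 March 2021.
The defendant's active military service starting 20 July 2021 came too late — the period had run on 16 March 2021 — and so does not extend the deadline.
Nothing else in the chronology tolls or restarts the period.

16 March 2021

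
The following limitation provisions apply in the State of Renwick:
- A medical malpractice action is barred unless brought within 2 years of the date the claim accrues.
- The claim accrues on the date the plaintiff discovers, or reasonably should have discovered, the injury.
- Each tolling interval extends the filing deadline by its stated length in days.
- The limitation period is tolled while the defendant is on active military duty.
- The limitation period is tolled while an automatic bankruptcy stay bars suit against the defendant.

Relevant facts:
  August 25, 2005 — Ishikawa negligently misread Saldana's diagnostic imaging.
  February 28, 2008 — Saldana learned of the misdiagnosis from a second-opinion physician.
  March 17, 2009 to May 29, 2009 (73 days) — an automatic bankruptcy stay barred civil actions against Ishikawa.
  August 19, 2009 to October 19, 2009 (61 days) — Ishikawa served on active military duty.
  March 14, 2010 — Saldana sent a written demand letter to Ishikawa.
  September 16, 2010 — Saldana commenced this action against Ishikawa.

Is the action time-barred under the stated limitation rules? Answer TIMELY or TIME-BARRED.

Under the discovery rule, the claim accrued on February 28, 2008, when Saldana discovered the injury — not on the August 25, 2005 date of the underlying act.
The untolled deadline — 2 years after February 28, 2008 — is February 28, 2010.
The automatic bankruptcy stay from March 17, 2009 to May 29, 2009 tolled the period for 73 days, extending the deadline to May 12, 2010.
The period was tolled for 61 days by the defendant's active military service (August 19, 2009 to October 19, 2009), pushing the deadline to July 12, 2010.
None of the other events listed affects the running of the period under the stated rules.
The September 16, 2010 filing falls after the July 12, 2010 deadline; the claim is time-barred.

TIME-BARRED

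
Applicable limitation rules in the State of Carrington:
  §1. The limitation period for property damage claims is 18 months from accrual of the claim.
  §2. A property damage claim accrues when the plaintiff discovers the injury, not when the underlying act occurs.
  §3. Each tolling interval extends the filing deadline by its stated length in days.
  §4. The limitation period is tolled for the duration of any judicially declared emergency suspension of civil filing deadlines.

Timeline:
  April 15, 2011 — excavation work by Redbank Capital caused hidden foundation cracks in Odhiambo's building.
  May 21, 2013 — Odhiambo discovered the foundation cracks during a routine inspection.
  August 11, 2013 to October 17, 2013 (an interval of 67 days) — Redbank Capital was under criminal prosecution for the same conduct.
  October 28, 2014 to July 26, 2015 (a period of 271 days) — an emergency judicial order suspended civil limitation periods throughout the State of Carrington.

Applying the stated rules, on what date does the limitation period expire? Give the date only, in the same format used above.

The claim did not accrue until Odhiambo discovered the injury on May 21, 2013; the April 15, 2011 act date does not start the clock under the stated rule.
The untolled deadline — 18 months after May 21, 2013 — is November 21, 2014.
The emergency suspension of filing deadlines from October 28, 2014 to July 26, 2015 tolled the period for 271 days, extending the deadline to August 19, 2015.
No stated provision tolls the period for a criminal prosecution, so the interval from August 11, 2013 to October 17, 2013 has no effect on the deadline.

August 19, 2015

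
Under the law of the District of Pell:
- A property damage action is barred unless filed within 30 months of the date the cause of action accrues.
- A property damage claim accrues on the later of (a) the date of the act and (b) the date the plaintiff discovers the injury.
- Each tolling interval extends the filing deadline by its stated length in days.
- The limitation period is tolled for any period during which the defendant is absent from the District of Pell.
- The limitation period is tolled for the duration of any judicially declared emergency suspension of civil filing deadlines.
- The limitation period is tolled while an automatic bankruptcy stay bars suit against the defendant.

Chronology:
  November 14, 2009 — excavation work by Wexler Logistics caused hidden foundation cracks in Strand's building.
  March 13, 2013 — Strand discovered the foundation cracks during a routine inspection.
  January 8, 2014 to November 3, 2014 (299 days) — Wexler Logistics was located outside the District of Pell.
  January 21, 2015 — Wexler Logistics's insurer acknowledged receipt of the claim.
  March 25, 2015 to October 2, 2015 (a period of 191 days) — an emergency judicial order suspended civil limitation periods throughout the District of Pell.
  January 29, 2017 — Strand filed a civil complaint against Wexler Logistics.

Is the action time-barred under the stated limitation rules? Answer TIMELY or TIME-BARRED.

TIME-BARRED

Because discovery on March 13, 2013 post-dates the November 14, 2009 act, accrual under the later-of rule falls on March 13, 2013.
The untolled deadline — 30 months after March 13, 2013 — is September 13, 2015.
Because the defendant's absence from the jurisdiction ran from January 8, 2014 to November 3, 2014, the deadline is extended by 299 days to July 8, 2016.
The period was tolled for 191 days by the emergency suspension of filing deadlines (March 25, 2015 to October 2, 2015), pushing the deadline to January 15, 2017.
None of the other events listed affects the running of the period under the stated rules.
The January 29, 2017 filing falls after the January 15, 2017 deadline; the claim is time-barred.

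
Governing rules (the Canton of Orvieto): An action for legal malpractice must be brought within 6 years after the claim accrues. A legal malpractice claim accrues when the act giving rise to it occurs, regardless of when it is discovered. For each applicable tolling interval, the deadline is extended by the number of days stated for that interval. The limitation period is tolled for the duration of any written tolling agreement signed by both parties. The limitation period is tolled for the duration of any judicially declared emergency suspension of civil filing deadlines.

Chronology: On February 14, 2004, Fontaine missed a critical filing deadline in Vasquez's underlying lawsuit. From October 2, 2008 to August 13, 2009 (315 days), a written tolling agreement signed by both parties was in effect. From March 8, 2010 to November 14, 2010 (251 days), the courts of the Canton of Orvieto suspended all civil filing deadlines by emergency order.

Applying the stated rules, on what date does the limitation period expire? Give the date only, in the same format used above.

The limitation period began to run on February 14, 2004.
The untolled deadline — 6 years after February 14, 2004 — is February 14, 2010.
The period was tolled for 315 days by the written tolling agreement (October 2, 2008 to August 13, 2009), pushing the deadline to December 26, 2010.
The period was tolled for 251 days by the emergency suspension of filing deadlines (March 8, 2010 to November 14, 2010), pushing the deadline to September 3, 2011.

September 3, 2011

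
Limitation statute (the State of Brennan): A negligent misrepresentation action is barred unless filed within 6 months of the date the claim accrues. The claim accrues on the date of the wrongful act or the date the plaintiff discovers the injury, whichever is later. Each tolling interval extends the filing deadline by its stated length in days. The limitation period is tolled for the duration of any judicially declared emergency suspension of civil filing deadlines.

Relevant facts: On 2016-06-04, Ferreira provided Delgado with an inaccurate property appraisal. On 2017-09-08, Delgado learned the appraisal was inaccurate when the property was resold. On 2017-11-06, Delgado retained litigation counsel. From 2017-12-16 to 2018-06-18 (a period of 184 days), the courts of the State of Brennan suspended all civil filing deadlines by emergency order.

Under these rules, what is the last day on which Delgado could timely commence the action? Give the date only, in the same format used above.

2018-09-08

The claim accrued on 2017-09-08 — the later of the 2016-06-04 act and the 2017-09-08 discovery.
The untolled deadline — 6 months after 2017-09-08 — is 2018-03-08.
The period was tolled for 184 days by the emergency suspension of filing deadlines (2017-12-16 to 2018-06-18), pushing the deadline to 2018-09-08.
The other events in the timeline have no effect on the limitation period under the stated rules.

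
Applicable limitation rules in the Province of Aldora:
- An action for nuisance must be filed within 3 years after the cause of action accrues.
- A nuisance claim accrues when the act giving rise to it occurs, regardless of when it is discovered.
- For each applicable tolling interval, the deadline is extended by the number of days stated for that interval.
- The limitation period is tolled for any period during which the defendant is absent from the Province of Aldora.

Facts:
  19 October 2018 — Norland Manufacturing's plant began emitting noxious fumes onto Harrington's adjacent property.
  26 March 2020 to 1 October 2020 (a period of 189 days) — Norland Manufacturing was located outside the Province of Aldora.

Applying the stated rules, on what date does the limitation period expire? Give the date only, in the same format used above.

The limitation period began to run on 19 October 2018.
The untolled deadline — 3 years after 19 October 2018 — is 19 October 2021.
The defendant's absence from the jurisdiction from 26 March 2020 to 1 October 2020 tolled the period for 189 days, extending the deadline to 26 April 2022.

26 April 2022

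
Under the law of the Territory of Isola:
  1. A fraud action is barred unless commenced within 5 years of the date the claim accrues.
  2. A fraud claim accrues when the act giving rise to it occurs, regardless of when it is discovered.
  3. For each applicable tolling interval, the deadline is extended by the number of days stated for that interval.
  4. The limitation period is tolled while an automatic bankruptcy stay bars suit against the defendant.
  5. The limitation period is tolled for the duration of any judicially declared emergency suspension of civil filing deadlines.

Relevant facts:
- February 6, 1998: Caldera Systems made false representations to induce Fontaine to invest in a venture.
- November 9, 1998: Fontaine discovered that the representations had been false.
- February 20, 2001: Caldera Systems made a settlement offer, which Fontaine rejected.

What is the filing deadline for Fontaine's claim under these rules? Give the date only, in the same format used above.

February 6, 2003

Because the rule ties accrual to occurrence, the claim accrued on February 6, 1998, not on the November 9, 1998 discovery date.
Adding the 5 years base period to February 6, 1998 gives a deadline of February 6, 2003, before any tolling.
Nothing else in the chronology tolls or restarts the period.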